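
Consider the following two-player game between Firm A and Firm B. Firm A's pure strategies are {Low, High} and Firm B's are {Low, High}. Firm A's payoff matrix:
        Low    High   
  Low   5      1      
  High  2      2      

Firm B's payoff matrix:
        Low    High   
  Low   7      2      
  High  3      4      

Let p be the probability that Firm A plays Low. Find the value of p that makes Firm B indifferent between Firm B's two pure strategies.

Firm A's mix must leave Firm B indifferent between Low and High.
  Firm B's payoff from Low: p·7 + (1−p)·3 = 4p + 3
  Firm B's payoff from High: p·2 + (1−p)·4 = -2p + 4
  4p + 3 = -2p + 4  ⇒  6p = 1  ⇒  p = 1/6.

p = 1/6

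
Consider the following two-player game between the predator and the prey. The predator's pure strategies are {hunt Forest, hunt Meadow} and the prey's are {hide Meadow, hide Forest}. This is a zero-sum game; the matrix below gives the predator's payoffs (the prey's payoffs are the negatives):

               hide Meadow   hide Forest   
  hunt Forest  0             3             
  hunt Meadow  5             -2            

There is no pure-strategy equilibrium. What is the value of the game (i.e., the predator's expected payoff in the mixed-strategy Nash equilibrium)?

v = 3/2

In a mixed equilibrium the predator is indifferent between hunt Forest and hunt Meadow; this condition fixes q.
  the predator's payoff to hunt Forest: q·0 + (1−q)·3 = -3q + 3
  the predator's payoff to hunt Meadow: q·5 + (1−q)·(-2) = 7q - 2
  -3q + 3 = 7q - 2  ⇒  -10q = -5  ⇒  q = 1/2.
The value is the predator's expected payoff against this mix (using hunt Forest): (1/2)·0 + (1/2)·3 = 3/2.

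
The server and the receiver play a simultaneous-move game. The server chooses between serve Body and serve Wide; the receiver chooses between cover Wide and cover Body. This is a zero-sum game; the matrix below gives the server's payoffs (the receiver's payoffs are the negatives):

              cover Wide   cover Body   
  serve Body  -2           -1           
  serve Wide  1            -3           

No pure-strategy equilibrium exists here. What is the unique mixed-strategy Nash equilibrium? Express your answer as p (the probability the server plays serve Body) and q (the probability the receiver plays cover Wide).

p = 4/5, q = 2/5

For the receiver to be willing to mix, the receiver must be indifferent between cover Wide and cover Body, which pins down the server's mix.
  the receiver's payoff from cover Wide: p·2 + (1−p)·(-1) = 3p - 1
  the receiver's payoff from cover Body: p·1 + (1−p)·3 = -2p + 3
  3p - 1 = -2p + 3  ⇒  5p = 4  ⇒  p = 4/5.
The receiver's mix must leave the server indifferent between serve Body and serve Wide.
  the server's payoff to serve Body: q·(-2) + (1−q)·(-1) = -q - 1
  the server's payoff to serve Wide: q·1 + (1−q)·(-3) = 4q - 3
  -q - 1 = 4q - 3  ⇒  -5q = -2  ⇒  q = 2/5.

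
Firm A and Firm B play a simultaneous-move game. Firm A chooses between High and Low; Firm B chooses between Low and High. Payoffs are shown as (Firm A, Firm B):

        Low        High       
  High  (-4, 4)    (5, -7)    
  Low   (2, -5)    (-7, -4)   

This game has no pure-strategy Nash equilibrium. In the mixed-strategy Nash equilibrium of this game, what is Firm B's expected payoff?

For Firm B to be willing to mix, Firm B must be indifferent between Low and High, which pins down Firm A's mix.
  Firm B's payoff to Low: p·4 + (1−p)·(-5) = 9p - 5
  Firm B's payoff to High: p·(-7) + (1−p)·(-4) = -3p - 4
  9p - 5 = -3p - 4  ⇒  12p = 1  ⇒  p = 1/12.
At equilibrium Firm B is indifferent across columns, so Firm B's payoff equals the payoff from Low: (1/12)·4 + (11/12)·(-5) = -17/4.

-17/4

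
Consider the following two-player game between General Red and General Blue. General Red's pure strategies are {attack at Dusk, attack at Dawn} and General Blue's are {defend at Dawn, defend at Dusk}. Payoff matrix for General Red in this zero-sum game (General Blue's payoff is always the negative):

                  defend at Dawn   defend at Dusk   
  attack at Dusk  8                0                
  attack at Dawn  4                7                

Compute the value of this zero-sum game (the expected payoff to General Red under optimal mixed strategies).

v = 56/11

General Blue's mix must leave General Red indifferent between attack at Dusk and attack at Dawn.
  General Red's payoff to attack at Dusk: q·8 + (1−q)·0 = 8q
  General Red's payoff to attack at Dawn: q·4 + (1−q)·7 = -3q + 7
  8q = -3q + 7  ⇒  11q = 7  ⇒  q = 7/11.
The value is General Red's expected payoff against this mix (using attack at Dusk): (7/11)·8 + (4/11)·0 = 56/11.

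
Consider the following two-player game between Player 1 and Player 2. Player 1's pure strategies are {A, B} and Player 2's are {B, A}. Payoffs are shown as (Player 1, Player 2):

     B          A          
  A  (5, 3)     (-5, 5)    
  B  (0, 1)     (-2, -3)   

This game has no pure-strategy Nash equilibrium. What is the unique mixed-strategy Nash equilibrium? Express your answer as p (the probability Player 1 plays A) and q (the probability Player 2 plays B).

Player 2's indifference between B and A determines Player 1's mixing probability p:
  Player 2's payoff from B: p·3 + (1−p)·1 = 2p + 1
  Player 2's payoff from A: p·5 + (1−p)·(-3) = 8p - 3
  2p + 1 = 8p - 3  ⇒  -6p = -4  ⇒  p = 2/3.
For Player 1 to be willing to mix, Player 1 must be indifferent between A and B, which pins down Player 2's mix.
  Player 1's payoff to A: q·5 + (1−q)·(-5) = 10q - 5
  Player 1's payoff to B: q·0 + (1−q)·(-2) = 2q - 2
  10q - 5 = 2q - 2  ⇒  8q = 3  ⇒  q = 3/8.

p = 2/3, q = 3/8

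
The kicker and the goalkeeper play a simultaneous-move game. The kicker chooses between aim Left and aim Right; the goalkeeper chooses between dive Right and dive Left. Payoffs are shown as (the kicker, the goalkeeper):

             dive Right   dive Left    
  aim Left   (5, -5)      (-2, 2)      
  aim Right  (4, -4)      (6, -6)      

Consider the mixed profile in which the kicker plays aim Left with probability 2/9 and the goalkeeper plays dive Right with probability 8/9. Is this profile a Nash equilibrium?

Yes

Check the goalkeeper's indifference given the kicker's mix p = 2/9:
  payoff from dive Right = -38/9; payoff from dive Left = -38/9 — equal.
Check the kicker's indifference given the goalkeeper's mix q = 8/9:
  payoff from aim Left = 38/9; payoff from aim Right = 38/9 — equal.
Both players are indifferent, so neither can profitably deviate.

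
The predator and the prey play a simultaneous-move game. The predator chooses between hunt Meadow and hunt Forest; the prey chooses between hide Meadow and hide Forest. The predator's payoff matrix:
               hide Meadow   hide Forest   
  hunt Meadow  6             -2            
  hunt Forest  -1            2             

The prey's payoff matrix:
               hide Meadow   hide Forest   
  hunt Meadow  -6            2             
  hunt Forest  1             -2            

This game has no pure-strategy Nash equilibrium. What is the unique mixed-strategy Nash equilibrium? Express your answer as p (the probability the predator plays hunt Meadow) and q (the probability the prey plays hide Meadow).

Set the prey's expected payoff from hide Meadow equal to that from hide Forest:
  the prey's payoff to hide Meadow: p·(-6) + (1−p)·1 = -7p + 1
  the prey's payoff to hide Forest: p·2 + (1−p)·(-2) = 4p - 2
  -7p + 1 = 4p - 2  ⇒  -11p = -3  ⇒  p = 3/11.
The predator's indifference between hunt Meadow and hunt Forest determines the prey's mixing probability q:
  the predator's payoff from hunt Meadow: q·6 + (1−q)·(-2) = 8q - 2
  the predator's payoff from hunt Forest: q·(-1) + (1−q)·2 = -3q + 2
  8q - 2 = -3q + 2  ⇒  11q = 4  ⇒  q = 4/11.

p = 3/11, q = 4/11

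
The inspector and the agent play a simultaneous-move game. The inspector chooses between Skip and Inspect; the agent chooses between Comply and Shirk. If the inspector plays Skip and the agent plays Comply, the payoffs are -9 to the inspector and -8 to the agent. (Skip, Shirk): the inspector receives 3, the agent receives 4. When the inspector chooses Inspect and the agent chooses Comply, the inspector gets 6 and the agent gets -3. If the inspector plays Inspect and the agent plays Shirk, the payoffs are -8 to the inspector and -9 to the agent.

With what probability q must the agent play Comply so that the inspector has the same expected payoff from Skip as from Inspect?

For the inspector to be willing to mix, the inspector must be indifferent between Skip and Inspect, which pins down the agent's mix.
  the inspector's expected payoff from Skip: q·(-9) + (1−q)·3 = -12q + 3
  the inspector's expected payoff from Inspect: q·6 + (1−q)·(-8) = 14q - 8
  -12q + 3 = 14q - 8  ⇒  -26q = -11  ⇒  q = 11/26.

q = 11/26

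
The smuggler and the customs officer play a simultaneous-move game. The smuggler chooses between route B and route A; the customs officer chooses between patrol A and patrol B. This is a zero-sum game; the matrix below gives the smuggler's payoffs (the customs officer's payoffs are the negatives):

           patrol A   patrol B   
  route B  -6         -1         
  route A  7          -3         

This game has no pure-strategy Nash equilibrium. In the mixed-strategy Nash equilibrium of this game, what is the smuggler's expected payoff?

The smuggler's indifference between route B and route A determines the customs officer's mixing probability q:
  the smuggler's payoff to route B: q·(-6) + (1−q)·(-1) = -5q - 1
  the smuggler's payoff to route A: q·7 + (1−q)·(-3) = 10q - 3
  -5q - 1 = 10q - 3  ⇒  -15q = -2  ⇒  q = 2/15.
At equilibrium the smuggler is indifferent across rows, so the smuggler's payoff equals the payoff from route B: (2/15)·(-6) + (13/15)·(-1) = -5/3.

-5/3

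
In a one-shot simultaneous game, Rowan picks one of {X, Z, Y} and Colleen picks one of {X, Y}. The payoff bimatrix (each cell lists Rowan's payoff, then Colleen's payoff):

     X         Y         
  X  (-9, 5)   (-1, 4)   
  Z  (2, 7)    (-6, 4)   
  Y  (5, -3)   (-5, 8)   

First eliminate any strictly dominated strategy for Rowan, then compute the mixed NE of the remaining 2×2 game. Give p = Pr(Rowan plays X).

p = 11/12

Rowan's strategy Z is strictly dominated by Y: 5 > 2 and -5 > -6. Eliminate Z.
Set Colleen's expected payoff from X equal to that from Y:
  Colleen's payoff from X: p·5 + (1−p)·(-3) = 8p - 3
  Colleen's payoff from Y: p·4 + (1−p)·8 = -4p + 8
  8p - 3 = -4p + 8  ⇒  12p = 11  ⇒  p = 11/12.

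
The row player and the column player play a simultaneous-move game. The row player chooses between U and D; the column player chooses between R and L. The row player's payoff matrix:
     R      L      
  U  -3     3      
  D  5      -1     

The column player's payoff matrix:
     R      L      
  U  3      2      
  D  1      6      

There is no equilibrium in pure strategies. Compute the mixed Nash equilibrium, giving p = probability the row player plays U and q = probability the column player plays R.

p = 5/6, q = 1/3

Set the column player's expected payoff from R equal to that from L:
  the column player's expected payoff from R: p·3 + (1−p)·1 = 2p + 1
  the column player's expected payoff from L: p·2 + (1−p)·6 = -4p + 6
  2p + 1 = -4p + 6  ⇒  6p = 5  ⇒  p = 5/6.
In a mixed equilibrium the row player is indifferent between U and D; this condition fixes q.
  the row player's payoff to U: q·(-3) + (1−q)·3 = -6q + 3
  the row player's payoff to D: q·5 + (1−q)·(-1) = 6q - 1
  -6q + 3 = 6q - 1  ⇒  -12q = -4  ⇒  q = 1/3.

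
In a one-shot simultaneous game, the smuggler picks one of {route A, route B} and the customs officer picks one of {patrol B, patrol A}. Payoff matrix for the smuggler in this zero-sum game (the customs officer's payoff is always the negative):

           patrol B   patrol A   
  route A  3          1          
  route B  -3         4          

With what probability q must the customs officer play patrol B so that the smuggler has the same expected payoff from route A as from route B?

q = 1/3

For the smuggler to be willing to mix, the smuggler must be indifferent between route A and route B, which pins down the customs officer's mix.
  the smuggler's payoff to route A: q·3 + (1−q)·1 = 2q + 1
  the smuggler's payoff to route B: q·(-3) + (1−q)·4 = -7q + 4
  2q + 1 = -7q + 4  ⇒  9q = 3  ⇒  q = 1/3.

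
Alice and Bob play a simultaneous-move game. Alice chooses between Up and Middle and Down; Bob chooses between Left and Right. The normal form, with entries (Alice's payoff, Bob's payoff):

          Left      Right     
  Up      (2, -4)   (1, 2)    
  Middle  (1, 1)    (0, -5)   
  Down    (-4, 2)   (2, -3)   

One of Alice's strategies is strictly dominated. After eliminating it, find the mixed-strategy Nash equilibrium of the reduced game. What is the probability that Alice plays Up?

p = 5/11

Alice's strategy Middle is strictly dominated by Up: 2 > 1 and 1 > 0. Eliminate Middle.
Bob's indifference between Left and Right determines Alice's mixing probability p:
  Bob's payoff from Left: p·(-4) + (1−p)·2 = -6p + 2
  Bob's payoff from Right: p·2 + (1−p)·(-3) = 5p - 3
  -6p + 2 = 5p - 3  ⇒  -11p = -5  ⇒  p = 5/11.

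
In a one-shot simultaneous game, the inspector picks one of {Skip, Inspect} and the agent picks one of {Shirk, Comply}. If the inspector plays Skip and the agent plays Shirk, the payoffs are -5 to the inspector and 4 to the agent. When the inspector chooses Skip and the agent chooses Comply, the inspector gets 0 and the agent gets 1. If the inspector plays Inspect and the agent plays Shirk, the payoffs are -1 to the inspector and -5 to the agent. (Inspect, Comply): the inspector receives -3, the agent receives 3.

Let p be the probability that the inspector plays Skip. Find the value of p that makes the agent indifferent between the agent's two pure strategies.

For the agent to be willing to mix, the agent must be indifferent between Shirk and Comply, which pins down the inspector's mix.
  the agent's payoff to Shirk: p·4 + (1−p)·(-5) = 9p - 5
  the agent's payoff to Comply: p·1 + (1−p)·3 = -2p + 3
  9p - 5 = -2p + 3  ⇒  11p = 8  ⇒  p = 8/11.

p = 8/11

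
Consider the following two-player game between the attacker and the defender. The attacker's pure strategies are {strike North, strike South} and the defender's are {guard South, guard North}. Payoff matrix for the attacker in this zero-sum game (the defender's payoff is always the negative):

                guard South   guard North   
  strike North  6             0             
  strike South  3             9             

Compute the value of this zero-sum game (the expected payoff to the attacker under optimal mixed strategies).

In a mixed equilibrium the attacker is indifferent between strike North and strike South; this condition fixes q.
  the attacker's payoff from strike North: q·6 + (1−q)·0 = 6q
  the attacker's payoff from strike South: q·3 + (1−q)·9 = -6q + 9
  6q = -6q + 9  ⇒  12q = 9  ⇒  q = 3/4.
The value is the attacker's expected payoff against this mix (using strike North): (3/4)·6 + (1/4)·0 = 9/2.

v = 9/2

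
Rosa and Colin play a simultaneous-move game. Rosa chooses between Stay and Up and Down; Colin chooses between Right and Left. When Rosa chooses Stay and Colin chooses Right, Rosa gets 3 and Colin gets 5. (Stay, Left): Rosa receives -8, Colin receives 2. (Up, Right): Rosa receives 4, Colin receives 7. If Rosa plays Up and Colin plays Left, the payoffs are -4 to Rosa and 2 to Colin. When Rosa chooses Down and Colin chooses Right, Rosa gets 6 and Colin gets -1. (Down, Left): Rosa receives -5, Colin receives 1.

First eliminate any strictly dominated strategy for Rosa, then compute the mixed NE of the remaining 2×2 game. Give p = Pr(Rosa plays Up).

Rosa's strategy Stay is strictly dominated by Down: 6 > 3 and -5 > -8. Eliminate Stay.
For Colin to be willing to mix, Colin must be indifferent between Right and Left, which pins down Rosa's mix.
  Colin's expected payoff from Right: p·7 + (1−p)·(-1) = 8p - 1
  Colin's expected payoff from Left: p·2 + (1−p)·1 = p + 1
  8p - 1 = p + 1  ⇒  7p = 2  ⇒  p = 2/7.

p = 2/7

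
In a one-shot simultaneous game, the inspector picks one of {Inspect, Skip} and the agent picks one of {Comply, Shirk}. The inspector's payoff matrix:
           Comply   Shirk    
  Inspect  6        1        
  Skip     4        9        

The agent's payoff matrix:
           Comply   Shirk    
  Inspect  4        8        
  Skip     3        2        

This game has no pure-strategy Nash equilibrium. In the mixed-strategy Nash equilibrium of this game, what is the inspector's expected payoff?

The agent's mix must leave the inspector indifferent between Inspect and Skip.
  the inspector's payoff to Inspect: q·6 + (1−q)·1 = 5q + 1
  the inspector's payoff to Skip: q·4 + (1−q)·9 = -5q + 9
  5q + 1 = -5q + 9  ⇒  10q = 8  ⇒  q = 4/5.
At equilibrium the inspector is indifferent across rows, so the inspector's payoff equals the payoff from Inspect: (4/5)·6 + (1/5)·1 = 5.

5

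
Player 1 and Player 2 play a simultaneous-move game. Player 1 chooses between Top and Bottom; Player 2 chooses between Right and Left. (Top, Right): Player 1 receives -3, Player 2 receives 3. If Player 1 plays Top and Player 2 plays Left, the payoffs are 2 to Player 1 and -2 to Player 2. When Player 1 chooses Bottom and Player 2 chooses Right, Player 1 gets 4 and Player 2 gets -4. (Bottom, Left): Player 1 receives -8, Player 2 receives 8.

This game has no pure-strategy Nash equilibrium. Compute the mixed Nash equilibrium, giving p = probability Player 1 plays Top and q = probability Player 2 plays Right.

Set Player 2's expected payoff from Right equal to that from Left:
  Player 2's payoff to Right: p·3 + (1−p)·(-4) = 7p - 4
  Player 2's payoff to Left: p·(-2) + (1−p)·8 = -10p + 8
  7p - 4 = -10p + 8  ⇒  17p = 12  ⇒  p = 12/17.
Player 2's mix must leave Player 1 indifferent between Top and Bottom.
  Player 1's payoff from Top: q·(-3) + (1−q)·2 = -5q + 2
  Player 1's payoff from Bottom: q·4 + (1−q)·(-8) = 12q - 8
  -5q + 2 = 12q - 8  ⇒  -17q = -10  ⇒  q = 10/17.

p = 12/17, q = 10/17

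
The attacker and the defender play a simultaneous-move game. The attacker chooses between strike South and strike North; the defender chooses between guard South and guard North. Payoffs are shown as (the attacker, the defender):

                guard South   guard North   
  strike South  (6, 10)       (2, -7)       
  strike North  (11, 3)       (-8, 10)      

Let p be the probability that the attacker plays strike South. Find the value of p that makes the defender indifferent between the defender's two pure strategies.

In a mixed equilibrium the defender is indifferent between guard South and guard North; this condition fixes p.
  the defender's payoff to guard South: p·10 + (1−p)·3 = 7p + 3
  the defender's payoff to guard North: p·(-7) + (1−p)·10 = -17p + 10
  7p + 3 = -17p + 10  ⇒  24p = 7  ⇒  p = 7/24.

p = 7/24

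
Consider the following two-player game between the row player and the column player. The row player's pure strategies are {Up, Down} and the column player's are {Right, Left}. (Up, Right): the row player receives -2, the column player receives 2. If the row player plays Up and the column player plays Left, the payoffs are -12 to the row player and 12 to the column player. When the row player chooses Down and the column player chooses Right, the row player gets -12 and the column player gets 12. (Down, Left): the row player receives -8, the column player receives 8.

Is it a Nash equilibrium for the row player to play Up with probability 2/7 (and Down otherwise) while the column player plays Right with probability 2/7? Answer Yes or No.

Check the column player's indifference given the row player's mix p = 2/7:
  payoff from Right = 64/7; payoff from Left = 64/7 — equal.
Check the row player's indifference given the column player's mix q = 2/7:
  payoff from Up = -64/7; payoff from Down = -64/7 — equal.
Both players are indifferent, so neither can profitably deviate.

Yes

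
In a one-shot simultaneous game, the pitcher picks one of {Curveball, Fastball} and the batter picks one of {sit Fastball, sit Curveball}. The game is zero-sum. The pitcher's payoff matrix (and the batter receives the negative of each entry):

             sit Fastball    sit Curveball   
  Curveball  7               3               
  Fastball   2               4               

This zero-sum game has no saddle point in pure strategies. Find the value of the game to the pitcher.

The batter's mix must leave the pitcher indifferent between Curveball and Fastball.
  the pitcher's payoff from Curveball: q·7 + (1−q)·3 = 4q + 3
  the pitcher's payoff from Fastball: q·2 + (1−q)·4 = -2q + 4
  4q + 3 = -2q + 4  ⇒  6q = 1  ⇒  q = 1/6.
The value is the pitcher's expected payoff against this mix (using Curveball): (1/6)·7 + (5/6)·3 = 11/3.

v = 11/3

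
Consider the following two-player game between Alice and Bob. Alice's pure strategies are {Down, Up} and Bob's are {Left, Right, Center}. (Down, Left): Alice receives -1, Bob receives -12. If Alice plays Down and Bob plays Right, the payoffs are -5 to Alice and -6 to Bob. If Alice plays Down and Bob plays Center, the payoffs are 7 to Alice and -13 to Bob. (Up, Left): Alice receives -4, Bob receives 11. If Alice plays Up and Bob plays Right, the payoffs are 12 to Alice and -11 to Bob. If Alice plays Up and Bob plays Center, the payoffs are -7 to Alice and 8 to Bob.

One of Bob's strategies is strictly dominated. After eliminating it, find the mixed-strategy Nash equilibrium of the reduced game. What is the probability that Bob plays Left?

q = 17/20

Bob's strategy Center is strictly dominated by Left: -12 > -13 and 11 > 8. Eliminate Center.
For Alice to be willing to mix, Alice must be indifferent between Down and Up, which pins down Bob's mix.
  Alice's payoff from Down: q·(-1) + (1−q)·(-5) = 4q - 5
  Alice's payoff from Up: q·(-4) + (1−q)·12 = -16q + 12
  4q - 5 = -16q + 12  ⇒  20q = 17  ⇒  q = 17/20.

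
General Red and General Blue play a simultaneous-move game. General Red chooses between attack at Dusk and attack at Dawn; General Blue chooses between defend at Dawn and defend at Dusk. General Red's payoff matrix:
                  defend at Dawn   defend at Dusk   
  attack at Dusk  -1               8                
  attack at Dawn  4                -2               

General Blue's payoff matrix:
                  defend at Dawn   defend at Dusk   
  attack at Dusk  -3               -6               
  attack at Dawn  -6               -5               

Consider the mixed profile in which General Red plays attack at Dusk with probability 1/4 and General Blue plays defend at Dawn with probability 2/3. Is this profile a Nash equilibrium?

Yes

Check General Blue's indifference given General Red's mix p = 1/4:
  payoff from defend at Dawn = -21/4; payoff from defend at Dusk = -21/4 — equal.
Check General Red's indifference given General Blue's mix q = 2/3:
  payoff from attack at Dusk = 2; payoff from attack at Dawn = 2 — equal.
Both players are indifferent, so neither can profitably deviate.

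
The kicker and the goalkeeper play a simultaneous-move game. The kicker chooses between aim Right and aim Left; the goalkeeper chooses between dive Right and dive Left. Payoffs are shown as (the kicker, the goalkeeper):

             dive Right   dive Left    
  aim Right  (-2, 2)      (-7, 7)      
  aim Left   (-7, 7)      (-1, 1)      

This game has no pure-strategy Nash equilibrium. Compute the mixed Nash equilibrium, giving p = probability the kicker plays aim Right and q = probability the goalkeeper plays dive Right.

The kicker's mix must leave the goalkeeper indifferent between dive Right and dive Left.
  the goalkeeper's payoff from dive Right: p·2 + (1−p)·7 = -5p + 7
  the goalkeeper's payoff from dive Left: p·7 + (1−p)·1 = 6p + 1
  -5p + 7 = 6p + 1  ⇒  -11p = -6  ⇒  p = 6/11.
The goalkeeper's mix must leave the kicker indifferent between aim Right and aim Left.
  the kicker's payoff to aim Right: q·(-2) + (1−q)·(-7) = 5q - 7
  the kicker's payoff to aim Left: q·(-7) + (1−q)·(-1) = -6q - 1
  5q - 7 = -6q - 1  ⇒  11q = 6  ⇒  q = 6/11.

p = 6/11, q = 6/11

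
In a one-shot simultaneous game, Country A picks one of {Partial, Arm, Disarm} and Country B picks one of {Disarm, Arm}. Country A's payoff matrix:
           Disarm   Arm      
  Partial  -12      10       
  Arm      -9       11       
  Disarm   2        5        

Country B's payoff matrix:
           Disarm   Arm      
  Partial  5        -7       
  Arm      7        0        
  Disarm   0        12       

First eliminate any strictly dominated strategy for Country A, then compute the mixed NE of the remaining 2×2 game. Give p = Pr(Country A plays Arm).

Country A's strategy Partial is strictly dominated by Arm: -9 > -12 and 11 > 10. Eliminate Partial.
In a mixed equilibrium Country B is indifferent between Disarm and Arm; this condition fixes p.
  Country B's payoff from Disarm: p·7 + (1−p)·0 = 7p
  Country B's payoff from Arm: p·0 + (1−p)·12 = -12p + 12
  7p = -12p + 12  ⇒  19p = 12  ⇒  p = 12/19.

p = 12/19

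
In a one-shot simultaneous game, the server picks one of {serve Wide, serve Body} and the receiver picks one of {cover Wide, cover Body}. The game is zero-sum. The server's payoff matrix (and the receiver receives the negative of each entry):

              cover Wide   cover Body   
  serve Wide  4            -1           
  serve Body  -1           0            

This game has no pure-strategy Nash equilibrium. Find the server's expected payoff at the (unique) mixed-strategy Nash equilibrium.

-1/6

In a mixed equilibrium the server is indifferent between serve Wide and serve Body; this condition fixes q.
  the server's payoff to serve Wide: q·4 + (1−q)·(-1) = 5q - 1
  the server's payoff to serve Body: q·(-1) + (1−q)·0 = -q
  5q - 1 = -q  ⇒  6q = 1  ⇒  q = 1/6.
At equilibrium the server is indifferent across rows, so the server's payoff equals the payoff from serve Wide: (1/6)·4 + (5/6)·(-1) = -1/6.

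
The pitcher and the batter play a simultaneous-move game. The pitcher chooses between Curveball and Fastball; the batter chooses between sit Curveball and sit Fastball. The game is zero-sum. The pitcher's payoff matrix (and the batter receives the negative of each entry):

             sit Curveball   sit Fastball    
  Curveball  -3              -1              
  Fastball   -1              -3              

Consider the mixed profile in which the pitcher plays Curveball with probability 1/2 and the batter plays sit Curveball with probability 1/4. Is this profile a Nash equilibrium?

Given the batter's mix q = 1/4, the pitcher's payoff from Curveball is -3/2 but from Fastball is -5/2. The pitcher strictly prefers Curveball, so the pitcher would not mix.
So the proposed profile is not a Nash equilibrium.

No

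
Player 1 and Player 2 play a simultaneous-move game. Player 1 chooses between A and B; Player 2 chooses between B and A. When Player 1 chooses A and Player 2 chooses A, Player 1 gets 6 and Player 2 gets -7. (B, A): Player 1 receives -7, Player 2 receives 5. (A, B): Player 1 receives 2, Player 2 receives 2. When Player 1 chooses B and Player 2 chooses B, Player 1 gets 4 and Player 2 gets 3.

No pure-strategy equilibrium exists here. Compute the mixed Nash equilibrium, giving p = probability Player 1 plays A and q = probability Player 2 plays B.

Set Player 2's expected payoff from B equal to that from A:
  Player 2's expected payoff from B: p·2 + (1−p)·3 = -p + 3
  Player 2's expected payoff from A: p·(-7) + (1−p)·5 = -12p + 5
  -p + 3 = -12p + 5  ⇒  11p = 2  ⇒  p = 2/11.
In a mixed equilibrium Player 1 is indifferent between A and B; this condition fixes q.
  Player 1's payoff from A: q·2 + (1−q)·6 = -4q + 6
  Player 1's payoff from B: q·4 + (1−q)·(-7) = 11q - 7
  -4q + 6 = 11q - 7  ⇒  -15q = -13  ⇒  q = 13/15.

p = 2/11, q = 13/15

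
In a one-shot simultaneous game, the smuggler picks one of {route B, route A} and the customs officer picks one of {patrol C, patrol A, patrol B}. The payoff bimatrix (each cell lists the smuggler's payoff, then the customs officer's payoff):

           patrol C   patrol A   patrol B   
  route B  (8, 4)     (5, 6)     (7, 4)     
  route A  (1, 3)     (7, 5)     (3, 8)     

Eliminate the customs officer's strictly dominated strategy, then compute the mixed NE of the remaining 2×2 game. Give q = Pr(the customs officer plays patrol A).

q = 2/3

The customs officer's strategy patrol C is strictly dominated by patrol A: 6 > 4 and 5 > 3. Eliminate patrol C.
For the smuggler to be willing to mix, the smuggler must be indifferent between route B and route A, which pins down the customs officer's mix.
  the smuggler's expected payoff from route B: q·5 + (1−q)·7 = -2q + 7
  the smuggler's expected payoff from route A: q·7 + (1−q)·3 = 4q + 3
  -2q + 7 = 4q + 3  ⇒  -6q = -4  ⇒  q = 2/3.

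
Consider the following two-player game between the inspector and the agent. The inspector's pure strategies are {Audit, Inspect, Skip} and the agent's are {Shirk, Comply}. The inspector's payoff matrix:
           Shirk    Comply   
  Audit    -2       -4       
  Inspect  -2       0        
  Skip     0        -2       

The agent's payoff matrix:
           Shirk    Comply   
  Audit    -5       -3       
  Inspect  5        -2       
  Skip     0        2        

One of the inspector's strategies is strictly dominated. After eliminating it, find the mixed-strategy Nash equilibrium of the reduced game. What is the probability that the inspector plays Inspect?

p = 2/9

The inspector's strategy Audit is strictly dominated by Skip: 0 > -2 and -2 > -4. Eliminate Audit.
For the agent to be willing to mix, the agent must be indifferent between Shirk and Comply, which pins down the inspector's mix.
  the agent's payoff to Shirk: p·5 + (1−p)·0 = 5p
  the agent's payoff to Comply: p·(-2) + (1−p)·2 = -4p + 2
  5p = -4p + 2  ⇒  9p = 2  ⇒  p = 2/9.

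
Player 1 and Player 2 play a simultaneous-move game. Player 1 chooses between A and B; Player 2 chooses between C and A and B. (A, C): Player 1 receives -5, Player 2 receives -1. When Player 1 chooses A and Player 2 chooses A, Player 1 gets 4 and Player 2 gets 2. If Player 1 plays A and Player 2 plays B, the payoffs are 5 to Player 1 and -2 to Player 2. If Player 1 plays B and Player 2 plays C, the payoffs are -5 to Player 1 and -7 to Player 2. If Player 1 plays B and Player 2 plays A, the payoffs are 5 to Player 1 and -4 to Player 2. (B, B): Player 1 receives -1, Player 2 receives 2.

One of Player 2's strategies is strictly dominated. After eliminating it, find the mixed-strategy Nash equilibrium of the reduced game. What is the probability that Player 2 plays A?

q = 6/7

Player 2's strategy C is strictly dominated by A: 2 > -1 and -4 > -7. Eliminate C.
For Player 1 to be willing to mix, Player 1 must be indifferent between A and B, which pins down Player 2's mix.
  Player 1's payoff to A: q·4 + (1−q)·5 = -q + 5
  Player 1's payoff to B: q·5 + (1−q)·(-1) = 6q - 1
  -q + 5 = 6q - 1  ⇒  -7q = -6  ⇒  q = 6/7.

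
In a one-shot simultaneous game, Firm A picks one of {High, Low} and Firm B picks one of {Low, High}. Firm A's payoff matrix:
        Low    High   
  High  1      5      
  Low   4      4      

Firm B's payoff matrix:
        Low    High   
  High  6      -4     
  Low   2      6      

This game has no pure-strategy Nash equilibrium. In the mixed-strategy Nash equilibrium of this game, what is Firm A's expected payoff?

4

For Firm A to be willing to mix, Firm A must be indifferent between High and Low, which pins down Firm B's mix.
  Firm A's payoff from High: q·1 + (1−q)·5 = -4q + 5
  Firm A's payoff from Low: q·4 + (1−q)·4 = 4
  -4q + 5 = 4  ⇒  -4q = -1  ⇒  q = 1/4.
At equilibrium Firm A is indifferent across rows, so Firm A's payoff equals the payoff from High: (1/4)·1 + (3/4)·5 = 4.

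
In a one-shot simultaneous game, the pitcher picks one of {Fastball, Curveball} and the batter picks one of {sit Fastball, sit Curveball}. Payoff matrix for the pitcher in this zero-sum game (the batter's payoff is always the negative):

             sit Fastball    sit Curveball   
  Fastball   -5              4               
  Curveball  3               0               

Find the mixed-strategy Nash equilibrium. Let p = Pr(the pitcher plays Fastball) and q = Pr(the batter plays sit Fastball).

The batter's indifference between sit Fastball and sit Curveball determines the pitcher's mixing probability p:
  the batter's payoff to sit Fastball: p·5 + (1−p)·(-3) = 8p - 3
  the batter's payoff to sit Curveball: p·(-4) + (1−p)·0 = -4p
  8p - 3 = -4p  ⇒  12p = 3  ⇒  p = 1/4.
For the pitcher to be willing to mix, the pitcher must be indifferent between Fastball and Curveball, which pins down the batter's mix.
  the pitcher's payoff to Fastball: q·(-5) + (1−q)·4 = -9q + 4
  the pitcher's payoff to Curveball: q·3 + (1−q)·0 = 3q
  -9q + 4 = 3q  ⇒  -12q = -4  ⇒  q = 1/3.

p = 1/4, q = 1/3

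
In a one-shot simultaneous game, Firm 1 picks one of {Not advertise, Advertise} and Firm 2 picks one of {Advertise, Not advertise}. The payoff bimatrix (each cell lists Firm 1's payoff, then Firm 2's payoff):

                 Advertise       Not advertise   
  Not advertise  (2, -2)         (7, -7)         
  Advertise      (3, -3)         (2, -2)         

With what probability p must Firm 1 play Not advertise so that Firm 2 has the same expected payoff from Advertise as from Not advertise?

In a mixed equilibrium Firm 2 is indifferent between Advertise and Not advertise; this condition fixes p.
  Firm 2's payoff to Advertise: p·(-2) + (1−p)·(-3) = p - 3
  Firm 2's payoff to Not advertise: p·(-7) + (1−p)·(-2) = -5p - 2
  p - 3 = -5p - 2  ⇒  6p = 1  ⇒  p = 1/6.

p = 1/6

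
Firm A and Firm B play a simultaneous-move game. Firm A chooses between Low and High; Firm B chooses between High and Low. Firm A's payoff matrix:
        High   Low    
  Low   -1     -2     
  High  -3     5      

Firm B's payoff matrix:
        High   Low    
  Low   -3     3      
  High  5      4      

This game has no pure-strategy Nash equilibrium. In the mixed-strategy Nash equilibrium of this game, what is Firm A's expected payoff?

Firm B's mix must leave Firm A indifferent between Low and High.
  Firm A's payoff to Low: q·(-1) + (1−q)·(-2) = q - 2
  Firm A's payoff to High: q·(-3) + (1−q)·5 = -8q + 5
  q - 2 = -8q + 5  ⇒  9q = 7  ⇒  q = 7/9.
At equilibrium Firm A is indifferent across rows, so Firm A's payoff equals the payoff from Low: (7/9)·(-1) + (2/9)·(-2) = -11/9.

-11/9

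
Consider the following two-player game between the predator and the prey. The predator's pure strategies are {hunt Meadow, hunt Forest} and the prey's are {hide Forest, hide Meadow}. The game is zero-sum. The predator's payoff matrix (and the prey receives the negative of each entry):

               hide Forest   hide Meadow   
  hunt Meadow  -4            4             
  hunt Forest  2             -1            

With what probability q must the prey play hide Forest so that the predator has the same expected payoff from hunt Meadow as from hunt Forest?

In a mixed equilibrium the predator is indifferent between hunt Meadow and hunt Forest; this condition fixes q.
  the predator's payoff to hunt Meadow: q·(-4) + (1−q)·4 = -8q + 4
  the predator's payoff to hunt Forest: q·2 + (1−q)·(-1) = 3q - 1
  -8q + 4 = 3q - 1  ⇒  -11q = -5  ⇒  q = 5/11.

q = 5/11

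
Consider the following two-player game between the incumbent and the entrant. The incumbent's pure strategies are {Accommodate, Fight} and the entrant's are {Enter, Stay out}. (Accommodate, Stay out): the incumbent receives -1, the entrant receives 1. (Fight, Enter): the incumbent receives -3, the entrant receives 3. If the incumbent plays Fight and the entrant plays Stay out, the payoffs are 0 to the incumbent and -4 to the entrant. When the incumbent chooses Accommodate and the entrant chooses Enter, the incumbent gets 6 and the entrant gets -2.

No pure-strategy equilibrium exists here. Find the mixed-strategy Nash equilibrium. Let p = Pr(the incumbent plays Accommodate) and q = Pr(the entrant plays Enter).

p = 7/10, q = 1/10

For the entrant to be willing to mix, the entrant must be indifferent between Enter and Stay out, which pins down the incumbent's mix.
  the entrant's payoff from Enter: p·(-2) + (1−p)·3 = -5p + 3
  the entrant's payoff from Stay out: p·1 + (1−p)·(-4) = 5p - 4
  -5p + 3 = 5p - 4  ⇒  -10p = -7  ⇒  p = 7/10.
The entrant's mix must leave the incumbent indifferent between Accommodate and Fight.
  the incumbent's expected payoff from Accommodate: q·6 + (1−q)·(-1) = 7q - 1
  the incumbent's expected payoff from Fight: q·(-3) + (1−q)·0 = -3q
  7q - 1 = -3q  ⇒  10q = 1  ⇒  q = 1/10.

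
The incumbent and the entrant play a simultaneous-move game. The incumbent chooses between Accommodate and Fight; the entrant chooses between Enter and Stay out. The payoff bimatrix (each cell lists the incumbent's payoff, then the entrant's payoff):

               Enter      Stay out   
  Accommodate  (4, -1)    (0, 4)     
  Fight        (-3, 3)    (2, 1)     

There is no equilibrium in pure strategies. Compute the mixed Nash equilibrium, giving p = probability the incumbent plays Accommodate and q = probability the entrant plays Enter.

p = 2/7, q = 2/9

Set the entrant's expected payoff from Enter equal to that from Stay out:
  the entrant's expected payoff from Enter: p·(-1) + (1−p)·3 = -4p + 3
  the entrant's expected payoff from Stay out: p·4 + (1−p)·1 = 3p + 1
  -4p + 3 = 3p + 1  ⇒  -7p = -2  ⇒  p = 2/7.
The incumbent's indifference between Accommodate and Fight determines the entrant's mixing probability q:
  the incumbent's payoff from Accommodate: q·4 + (1−q)·0 = 4q
  the incumbent's payoff from Fight: q·(-3) + (1−q)·2 = -5q + 2
  4q = -5q + 2  ⇒  9q = 2  ⇒  q = 2/9.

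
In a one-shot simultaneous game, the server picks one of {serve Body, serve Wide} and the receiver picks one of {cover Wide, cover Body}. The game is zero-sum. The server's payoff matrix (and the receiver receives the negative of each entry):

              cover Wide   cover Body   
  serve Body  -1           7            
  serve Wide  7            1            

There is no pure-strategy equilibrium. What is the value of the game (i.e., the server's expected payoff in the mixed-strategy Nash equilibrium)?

v = 25/7

In a mixed equilibrium the server is indifferent between serve Body and serve Wide; this condition fixes q.
  the server's expected payoff from serve Body: q·(-1) + (1−q)·7 = -8q + 7
  the server's expected payoff from serve Wide: q·7 + (1−q)·1 = 6q + 1
  -8q + 7 = 6q + 1  ⇒  -14q = -6  ⇒  q = 3/7.
The value is the server's expected payoff against this mix (using serve Body): (3/7)·(-1) + (4/7)·7 = 25/7.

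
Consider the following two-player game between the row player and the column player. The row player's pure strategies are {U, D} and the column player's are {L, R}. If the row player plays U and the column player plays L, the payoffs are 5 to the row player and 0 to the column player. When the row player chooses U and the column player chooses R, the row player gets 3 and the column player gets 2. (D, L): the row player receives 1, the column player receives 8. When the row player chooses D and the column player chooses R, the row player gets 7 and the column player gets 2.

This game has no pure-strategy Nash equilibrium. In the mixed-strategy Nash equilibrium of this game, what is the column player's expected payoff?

The column player's indifference between L and R determines the row player's mixing probability p:
  the column player's payoff to L: p·0 + (1−p)·8 = -8p + 8
  the column player's payoff to R: p·2 + (1−p)·2 = 2
  -8p + 8 = 2  ⇒  -8p = -6  ⇒  p = 3/4.
At equilibrium the column player is indifferent across columns, so the column player's payoff equals the payoff from L: (3/4)·0 + (1/4)·8 = 2.

2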